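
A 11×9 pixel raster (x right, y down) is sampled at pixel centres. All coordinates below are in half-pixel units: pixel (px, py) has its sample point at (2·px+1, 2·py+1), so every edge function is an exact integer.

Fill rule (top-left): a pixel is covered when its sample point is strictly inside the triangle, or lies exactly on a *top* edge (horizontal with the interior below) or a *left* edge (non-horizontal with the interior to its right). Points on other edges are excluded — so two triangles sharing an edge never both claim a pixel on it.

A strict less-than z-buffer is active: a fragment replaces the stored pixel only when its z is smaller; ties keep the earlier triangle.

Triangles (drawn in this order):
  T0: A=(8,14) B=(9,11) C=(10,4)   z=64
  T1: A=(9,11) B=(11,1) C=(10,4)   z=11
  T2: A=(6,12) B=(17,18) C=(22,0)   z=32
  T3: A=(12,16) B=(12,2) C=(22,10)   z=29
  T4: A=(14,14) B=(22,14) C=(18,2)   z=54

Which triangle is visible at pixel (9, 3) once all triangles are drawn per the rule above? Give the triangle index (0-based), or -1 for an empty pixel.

T0:
  2·area = 4  (B↔C swapped to make it positive)
  edge (8, 14)→(10, 4): d=(2,-10) top-left  bias=+0
  edge (10, 4)→(9, 11): d=(-1,7) right/bottom  bias=-1
  edge (9, 11)→(8, 14): d=(-1,3) right/bottom  bias=-1
    (5,2)@(11, 5): e=[12,-8,0] → .  [on edge]
    (4,4)@(9, 9): e=[0,2,2] → X  [on edge]
    (5,4)@(11, 9): e=[20,-12,-4] → .
    (4,5)@(9, 11): e=[4,0,0] → .  [on edge]
    (3,8)@(7, 17): e=[-4,8,0] → .  [on edge]
  covered (1 px):
    . . . . . . . . . . .
    . . . . . . . . . . .
    . . . . . . . . . . .
    . . . . . . . . . . .
    . . . . X . . . . . .
    . . . . . . . . . . .
    . . . . . . . . . . .
    . . . . . . . . . . .
    . . . . . . . . . . .
T1:
  2·area = 4  (B↔C swapped to make it positive)
  edge (9, 11)→(10, 4): d=(1,-7) top-left  bias=+0
  edge (10, 4)→(11, 1): d=(1,-3) top-left  bias=+0
  edge (11, 1)→(9, 11): d=(-2,10) right/bottom  bias=-1
    (5,0)@(11, 1): e=[4,0,0] → .  [on edge]
    (4,3)@(9, 7): e=[-4,0,8] → .  [on edge]
    (4,5)@(9, 11): e=[0,4,0] → .  [on edge]
    (3,6)@(7, 13): e=[-12,0,16] → .  [on edge]
  covered (0 px):
    . . . . . . . . . . .
    . . . . . . . . . . .
    . . . . . . . . . . .
    . . . . . . . . . . .
    . . . . . . . . . . .
    . . . . . . . . . . .
    . . . . . . . . . . .
    . . . . . . . . . . .
    . . . . . . . . . . .
T2:
  2·area = 228  (B↔C swapped to make it positive)
  edge (6, 12)→(22, 0): d=(16,-12) top-left  bias=+0
  edge (22, 0)→(17, 18): d=(-5,18) right/bottom  bias=-1
  edge (17, 18)→(6, 12): d=(-11,-6) top-left  bias=+0
    (10,0)@(21, 1): e=[4,13,211] → X
    (9,1)@(19, 3): e=[12,39,177] → X
    (8,2)@(17, 5): e=[20,65,143] → X
    (10,2)@(21, 5): e=[68,-7,167] → .
    (6,3)@(13, 7): e=[4,127,97] → X
    (7,3)@(15, 7): e=[28,91,109] → X
    (10,3)@(21, 7): e=[100,-17,145] → .
    (5,4)@(11, 9): e=[12,153,63] → X
    (10,4)@(21, 9): e=[132,-27,123] → .
    (4,5)@(9, 11): e=[20,179,29] → X
    (9,5)@(19, 11): e=[140,-1,89] → .
    (4,6)@(9, 13): e=[52,169,7] → X
  covered (28 px):
    . . . . . . . . . . X
    . . . . . . . . . X X
    . . . . . . . . X X .
    . . . . . . X X X X .
    . . . . . X X X X X .
    . . . . X X X X X . .
    . . . . X X X X X . .
    . . . . . . X X X . .
    . . . . . . . . X . .
T3:
  2·area = 140
  edge (12, 16)→(12, 2): d=(0,-14) top-left  bias=+0
  edge (12, 2)→(22, 10): d=(10,8) right/bottom  bias=-1
  edge (22, 10)→(12, 16): d=(-10,6) right/bottom  bias=-1
    (6,1)@(13, 3): e=[14,2,124] → X
    (7,1)@(15, 3): e=[42,-14,112] → .
    (6,2)@(13, 5): e=[14,22,104] → X
    (7,2)@(15, 5): e=[42,6,92] → X
    (8,2)@(17, 5): e=[70,-10,80] → .
    (6,3)@(13, 7): e=[14,42,84] → X
    (8,3)@(17, 7): e=[70,10,60] → X
    (9,3)@(19, 7): e=[98,-6,48] → .
    (6,4)@(13, 9): e=[14,62,64] → X
    (9,4)@(19, 9): e=[98,14,28] → X
    (10,4)@(21, 9): e=[126,-2,16] → .
    (6,5)@(13, 11): e=[14,82,44] → X
    (8,6)@(17, 13): e=[70,70,0] → .  [on edge]
  covered (17 px):
    . . . . . . . . . . .
    . . . . . . X . . . .
    . . . . . . X X . . .
    . . . . . . X X X . .
    . . . . . . X X X X .
    . . . . . . X X X X .
    . . . . . . X X . . .
    . . . . . . X . . . .
    . . . . . . . . . . .
T4:
  2·area = 96  (B↔C swapped to make it positive)
  edge (14, 14)→(18, 2): d=(4,-12) top-left  bias=+0
  edge (18, 2)→(22, 14): d=(4,12) right/bottom  bias=-1
  edge (22, 14)→(14, 14): d=(-8,0) right/bottom  bias=-1
    (8,2)@(17, 5): e=[0,24,72] → X  [on edge]
    (9,2)@(19, 5): e=[24,0,72] → .  [on edge]
    (8,3)@(17, 7): e=[8,32,56] → X
    (9,3)@(19, 7): e=[32,8,56] → X
    (10,3)@(21, 7): e=[56,-16,56] → .
    (8,4)@(17, 9): e=[16,40,40] → X
    (10,4)@(21, 9): e=[64,-8,40] → .
    (7,5)@(15, 11): e=[0,72,24] → X  [on edge]
    (10,5)@(21, 11): e=[72,0,24] → .  [on edge]
    (7,6)@(15, 13): e=[8,80,8] → X
    (10,6)@(21, 13): e=[80,8,8] → X
    (7,7)@(15, 15): e=[16,88,-8] → .
    (6,8)@(13, 17): e=[0,120,-24] → .  [on edge]
  covered (12 px):
    . . . . . . . . . . .
    . . . . . . . . . . .
    . . . . . . . . X . .
    . . . . . . . . X X .
    . . . . . . . . X X .
    . . . . . . . X X X .
    . . . . . . . X X X X
    . . . . . . . . . . .
    . . . . . . . . . . .

Z-buffer (winner per pixel, '.' = empty):
  . . . . . . . . . . 2
  . . . . . . 3 . . 2 2
  . . . . . . 3 3 2 2 .
  . . . . . . 3 3 3 2 .
  . . . . 0 2 3 3 3 3 .
  . . . . 2 2 3 3 3 3 .
  . . . . 2 2 3 3 2 4 4
  . . . . . . 3 2 2 . .
  . . . . . . . . 2 . .

Final: 2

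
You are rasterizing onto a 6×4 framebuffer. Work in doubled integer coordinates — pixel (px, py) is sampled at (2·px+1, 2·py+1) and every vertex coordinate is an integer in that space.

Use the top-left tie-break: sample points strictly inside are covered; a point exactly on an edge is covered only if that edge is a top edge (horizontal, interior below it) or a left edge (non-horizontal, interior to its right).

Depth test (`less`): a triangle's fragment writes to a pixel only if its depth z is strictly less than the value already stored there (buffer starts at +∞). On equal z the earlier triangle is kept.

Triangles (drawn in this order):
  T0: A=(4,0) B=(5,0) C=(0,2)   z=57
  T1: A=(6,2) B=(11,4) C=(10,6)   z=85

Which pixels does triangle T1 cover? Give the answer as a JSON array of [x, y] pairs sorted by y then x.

T0:
  2·area = 2
  edge (4, 0)→(5, 0): d=(1,0) top-left  bias=+0
  edge (5, 0)→(0, 2): d=(-5,2) right/bottom  bias=-1
  edge (0, 2)→(4, 0): d=(4,-2) top-left  bias=+0
  covered (0 px):
    . . . . . .
    . . . . . .
    . . . . . .
    . . . . . .
T1:
  2·area = 12
  edge (6, 2)→(11, 4): d=(5,2) right/bottom  bias=-1
  edge (11, 4)→(10, 6): d=(-1,2) right/bottom  bias=-1
  edge (10, 6)→(6, 2): d=(-4,-4) top-left  bias=+0
    (2,0)@(5, 1): e=[-3,15,0] → .  [on edge]
    (3,1)@(7, 3): e=[3,9,0] → X  [on edge]
    (4,1)@(9, 3): e=[-1,5,8] → .
    (3,2)@(7, 5): e=[13,7,-8] → .
    (4,2)@(9, 5): e=[9,3,0] → X  [on edge]
    (5,2)@(11, 5): e=[5,-1,8] → .
    (4,3)@(9, 7): e=[19,1,-8] → .
    (5,3)@(11, 7): e=[15,-3,0] → .  [on edge]
  covered (2 px):
    . . . . . .
    . . . X . .
    . . . . X .
    . . . . . .

Result: [[3,1],[4,2]]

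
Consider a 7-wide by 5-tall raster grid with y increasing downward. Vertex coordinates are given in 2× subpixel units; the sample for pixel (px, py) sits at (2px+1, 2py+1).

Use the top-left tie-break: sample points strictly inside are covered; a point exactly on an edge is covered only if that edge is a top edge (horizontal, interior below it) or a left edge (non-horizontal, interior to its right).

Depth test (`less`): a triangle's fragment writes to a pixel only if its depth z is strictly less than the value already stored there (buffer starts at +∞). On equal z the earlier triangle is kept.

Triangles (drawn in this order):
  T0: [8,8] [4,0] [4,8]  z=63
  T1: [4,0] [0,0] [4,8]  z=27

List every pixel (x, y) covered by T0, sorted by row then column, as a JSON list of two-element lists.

T0:
  2·area = 32  (B↔C swapped to make it positive)
  edge (8, 8)→(4, 8): d=(-4,0) right/bottom  bias=-1
  edge (4, 8)→(4, 0): d=(0,-8) top-left  bias=+0
  edge (4, 0)→(8, 8): d=(4,8) right/bottom  bias=-1
    (2,1)@(5, 3): e=[20,8,4] → █
    (3,1)@(7, 3): e=[20,24,-12] → ·
    (2,2)@(5, 5): e=[12,8,12] → █
    (3,2)@(7, 5): e=[12,24,-4] → ·
    (2,3)@(5, 7): e=[4,8,20] → █
    (3,3)@(7, 7): e=[4,24,4] → █
    (4,3)@(9, 7): e=[4,40,-12] → ·
    (2,4)@(5, 9): e=[-4,8,28] → ·
    (3,4)@(7, 9): e=[-4,24,12] → ·
  covered (4 px):
    · · · · · · ·
    · · █ · · · ·
    · · █ · · · ·
    · · █ █ · · ·
    · · · · · · ·
T1:
  2·area = 32  (B↔C swapped to make it positive)
  edge (4, 0)→(4, 8): d=(0,8) right/bottom  bias=-1
  edge (4, 8)→(0, 0): d=(-4,-8) top-left  bias=+0
  edge (0, 0)→(4, 0): d=(4,0) top-left  bias=+0
    (0,0)@(1, 1): e=[24,4,4] → █
    (1,0)@(3, 1): e=[8,20,4] → █
    (2,0)@(5, 1): e=[-8,36,4] → ·
    (0,1)@(1, 3): e=[24,-4,12] → ·
    (1,1)@(3, 3): e=[8,12,12] → █
    (2,1)@(5, 3): e=[-8,28,12] → ·
    (1,2)@(3, 5): e=[8,4,20] → █
    (2,2)@(5, 5): e=[-8,20,20] → ·
    (1,3)@(3, 7): e=[8,-4,28] → ·
  covered (4 px):
    █ █ · · · · ·
    · █ · · · · ·
    · █ · · · · ·
    · · · · · · ·
    · · · · · · ·

Answer: [[2,1],[2,2],[2,3],[3,3]]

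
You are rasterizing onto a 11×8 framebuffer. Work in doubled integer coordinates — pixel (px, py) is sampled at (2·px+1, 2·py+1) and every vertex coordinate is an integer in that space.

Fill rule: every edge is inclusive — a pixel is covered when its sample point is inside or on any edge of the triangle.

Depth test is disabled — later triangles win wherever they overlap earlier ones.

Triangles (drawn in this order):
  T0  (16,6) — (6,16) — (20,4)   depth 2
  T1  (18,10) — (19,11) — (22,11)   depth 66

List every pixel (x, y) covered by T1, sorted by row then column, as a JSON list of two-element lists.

T0:
  2·area = 20  (B↔C swapped to make it positive)
  edge (16, 6)→(20, 4): d=(4,-2) inclusive
  edge (20, 4)→(6, 16): d=(-14,12) inclusive
  edge (6, 16)→(16, 6): d=(10,-10) inclusive
    (10,0)@(21, 1): e=[-10,30,0] → ·  [on edge]
    (9,1)@(19, 3): e=[-6,26,0] → ·  [on edge]
    (8,2)@(17, 5): e=[-2,22,0] → ·  [on edge]
    (7,3)@(15, 7): e=[2,18,0] → █  [on edge]
    (8,3)@(17, 7): e=[6,-6,20] → ·
    (6,4)@(13, 9): e=[6,14,0] → █  [on edge]
    (7,4)@(15, 9): e=[10,-10,20] → ·
    (5,5)@(11, 11): e=[10,10,0] → █  [on edge]
    (6,5)@(13, 11): e=[14,-14,20] → ·
    (4,6)@(9, 13): e=[14,6,0] → █  [on edge]
    (5,6)@(11, 13): e=[18,-18,20] → ·
    (3,7)@(7, 15): e=[18,2,0] → █  [on edge]
  covered (5 px):
    · · · · · · · · · · ·
    · · · · · · · · · · ·
    · · · · · · · · · · ·
    · · · · · · · █ · · ·
    · · · · · · █ · · · ·
    · · · · · █ · · · · ·
    · · · · █ · · · · · ·
    · · · █ · · · · · · ·
T1:
  2·area = 3  (B↔C swapped to make it positive)
  edge (18, 10)→(22, 11): d=(4,1) inclusive
  edge (22, 11)→(19, 11): d=(-3,0) inclusive
  edge (19, 11)→(18, 10): d=(-1,-1) inclusive
    (4,0)@(9, 1): e=[-27,30,0] → ·  [on edge]
    (5,1)@(11, 3): e=[-21,24,0] → ·  [on edge]
    (6,2)@(13, 5): e=[-15,18,0] → ·  [on edge]
    (7,3)@(15, 7): e=[-9,12,0] → ·  [on edge]
    (8,4)@(17, 9): e=[-3,6,0] → ·  [on edge]
    (0,5)@(1, 11): e=[21,0,-18] → ·  [on edge]
    (1,5)@(3, 11): e=[19,0,-16] → ·  [on edge]
    (2,5)@(5, 11): e=[17,0,-14] → ·  [on edge]
    (3,5)@(7, 11): e=[15,0,-12] → ·  [on edge]
    (4,5)@(9, 11): e=[13,0,-10] → ·  [on edge]
    (5,5)@(11, 11): e=[11,0,-8] → ·  [on edge]
    (6,5)@(13, 11): e=[9,0,-6] → ·  [on edge]
    (7,5)@(15, 11): e=[7,0,-4] → ·  [on edge]
    (8,5)@(17, 11): e=[5,0,-2] → ·  [on edge]
    (9,5)@(19, 11): e=[3,0,0] → █  [on edge]
    (10,5)@(21, 11): e=[1,0,2] → █  [on edge]
    (10,6)@(21, 13): e=[9,-6,0] → ·  [on edge]
  covered (2 px):
    · · · · · · · · · · ·
    · · · · · · · · · · ·
    · · · · · · · · · · ·
    · · · · · · · · · · ·
    · · · · · · · · · · ·
    · · · · · · · · · █ █
    · · · · · · · · · · ·
    · · · · · · · · · · ·

Final: [[9,5],[10,5]]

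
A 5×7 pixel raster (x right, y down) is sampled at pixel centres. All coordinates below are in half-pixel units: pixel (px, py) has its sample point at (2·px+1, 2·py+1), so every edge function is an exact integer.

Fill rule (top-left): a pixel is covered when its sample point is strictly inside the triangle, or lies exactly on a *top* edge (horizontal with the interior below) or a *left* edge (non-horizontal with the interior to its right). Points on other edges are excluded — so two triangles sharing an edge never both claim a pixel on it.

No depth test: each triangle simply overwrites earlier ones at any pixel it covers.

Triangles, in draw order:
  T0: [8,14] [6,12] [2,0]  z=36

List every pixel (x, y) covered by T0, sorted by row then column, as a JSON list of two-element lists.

T0:
  2·area = 16
  edge (8, 14)→(6, 12): d=(-2,-2) top-left  bias=+0
  edge (6, 12)→(2, 0): d=(-4,-12) top-left  bias=+0
  edge (2, 0)→(8, 14): d=(6,14) right/bottom  bias=-1
    (1,1)@(3, 3): e=[12,0,4] → #  [on edge]
    (2,1)@(5, 3): e=[16,24,-24] → ·
    (1,2)@(3, 5): e=[8,-8,16] → ·
    (0,3)@(1, 7): e=[0,-40,56] → ·  [on edge]
    (2,3)@(5, 7): e=[8,8,0] → ·  [on edge]
    (1,4)@(3, 9): e=[0,-24,40] → ·  [on edge]
    (2,4)@(5, 9): e=[4,0,12] → #  [on edge]
    (3,4)@(7, 9): e=[8,24,-16] → ·
    (2,5)@(5, 11): e=[0,-8,24] → ·  [on edge]
    (3,6)@(7, 13): e=[0,8,8] → #  [on edge]
    (4,6)@(9, 13): e=[4,32,-20] → ·
  covered (3 px):
    · · · · ·
    · # · · ·
    · · · · ·
    · · · · ·
    · · # · ·
    · · · · ·
    · · · # ·

Final: [[1,1],[2,4],[3,6]]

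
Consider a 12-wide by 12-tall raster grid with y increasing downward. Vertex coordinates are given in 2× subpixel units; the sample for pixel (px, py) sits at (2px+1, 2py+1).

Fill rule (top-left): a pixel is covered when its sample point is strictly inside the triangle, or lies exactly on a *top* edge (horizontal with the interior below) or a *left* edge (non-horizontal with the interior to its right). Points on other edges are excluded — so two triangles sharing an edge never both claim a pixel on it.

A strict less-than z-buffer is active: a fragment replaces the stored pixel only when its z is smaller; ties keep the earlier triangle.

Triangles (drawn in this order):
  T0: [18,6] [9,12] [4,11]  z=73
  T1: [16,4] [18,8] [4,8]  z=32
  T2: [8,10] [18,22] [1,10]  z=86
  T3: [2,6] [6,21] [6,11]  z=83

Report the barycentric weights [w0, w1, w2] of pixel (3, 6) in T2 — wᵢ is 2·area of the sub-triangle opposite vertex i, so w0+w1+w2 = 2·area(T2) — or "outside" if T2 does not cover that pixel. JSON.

T0:
  2·area = 39
  edge (18, 6)→(9, 12): d=(-9,6) right/bottom  bias=-1
  edge (9, 12)→(4, 11): d=(-5,-1) top-left  bias=+0
  edge (4, 11)→(18, 6): d=(14,-5) top-left  bias=+0
    (5,4)@(11, 9): e=[15,17,7] → X
    (6,4)@(13, 9): e=[3,19,17] → X
    (7,4)@(15, 9): e=[-9,21,27] → .
    (2,5)@(5, 11): e=[33,1,5] → X
    (3,5)@(7, 11): e=[21,3,15] → X
    (4,5)@(9, 11): e=[9,5,25] → X
    (5,5)@(11, 11): e=[-3,7,35] → .
    (6,5)@(13, 11): e=[-15,9,45] → .
    (2,6)@(5, 13): e=[15,-9,33] → .
    (3,6)@(7, 13): e=[3,-7,43] → .
    (4,6)@(9, 13): e=[-9,-5,53] → .
  covered (5 px):
    . . . . . . . . . . . .
    . . . . . . . . . . . .
    . . . . . . . . . . . .
    . . . . . . . . . . . .
    . . . . . X X . . . . .
    . . X X X . . . . . . .
    . . . . . . . . . . . .
    . . . . . . . . . . . .
    . . . . . . . . . . . .
    . . . . . . . . . . . .
    . . . . . . . . . . . .
    . . . . . . . . . . . .
T1:
  2·area = 56
  edge (16, 4)→(18, 8): d=(2,4) right/bottom  bias=-1
  edge (18, 8)→(4, 8): d=(-14,0) right/bottom  bias=-1
  edge (4, 8)→(16, 4): d=(12,-4) top-left  bias=+0
    (9,1)@(19, 3): e=[-14,70,0] → .  [on edge]
    (6,2)@(13, 5): e=[14,42,0] → X  [on edge]
    (7,2)@(15, 5): e=[6,42,8] → X
    (8,2)@(17, 5): e=[-2,42,16] → .
    (3,3)@(7, 7): e=[42,14,0] → X  [on edge]
    (4,3)@(9, 7): e=[34,14,8] → X
    (5,3)@(11, 7): e=[26,14,16] → X
    (8,3)@(17, 7): e=[2,14,40] → X
    (9,3)@(19, 7): e=[-6,14,48] → .
    (0,4)@(1, 9): e=[70,-14,0] → .  [on edge]
    (3,4)@(7, 9): e=[46,-14,24] → .
    (4,4)@(9, 9): e=[38,-14,32] → .
  covered (8 px):
    . . . . . . . . . . . .
    . . . . . . . . . . . .
    . . . . . . X X . . . .
    . . . X X X X X X . . .
    . . . . . . . . . . . .
    . . . . . . . . . . . .
    . . . . . . . . . . . .
    . . . . . . . . . . . .
    . . . . . . . . . . . .
    . . . . . . . . . . . .
    . . . . . . . . . . . .
    . . . . . . . . . . . .
T2:
  2·area = 84
  edge (8, 10)→(18, 22): d=(10,12) right/bottom  bias=-1
  edge (18, 22)→(1, 10): d=(-17,-12) top-left  bias=+0
  edge (1, 10)→(8, 10): d=(7,0) top-left  bias=+0
    (1,5)@(3, 11): e=[70,7,7] → X
    (2,5)@(5, 11): e=[46,31,7] → X
    (3,5)@(7, 11): e=[22,55,7] → X
    (4,5)@(9, 11): e=[-2,79,7] → .
    (1,6)@(3, 13): e=[90,-27,21] → .
    (2,6)@(5, 13): e=[66,-3,21] → .
    (3,6)@(7, 13): e=[42,21,21] → X
    (4,6)@(9, 13): e=[18,45,21] → X
    (5,6)@(11, 13): e=[-6,69,21] → .
    (3,7)@(7, 15): e=[62,-13,35] → .
    (4,7)@(9, 15): e=[38,11,35] → X
    (5,7)@(11, 15): e=[14,35,35] → X
  covered (11 px):
    . . . . . . . . . . . .
    . . . . . . . . . . . .
    . . . . . . . . . . . .
    . . . . . . . . . . . .
    . . . . . . . . . . . .
    . X X X . . . . . . . .
    . . . X X . . . . . . .
    . . . . X X . . . . . .
    . . . . . X X . . . . .
    . . . . . . . X . . . .
    . . . . . . . . X . . .
    . . . . . . . . . . . .
T3:
  2·area = 40  (B↔C swapped to make it positive)
  edge (2, 6)→(6, 11): d=(4,5) right/bottom  bias=-1
  edge (6, 11)→(6, 21): d=(0,10) right/bottom  bias=-1
  edge (6, 21)→(2, 6): d=(-4,-15) top-left  bias=+0
    (1,4)@(3, 9): e=[7,30,3] → X
    (2,4)@(5, 9): e=[-3,10,33] → .
    (1,5)@(3, 11): e=[15,30,-5] → .
    (2,5)@(5, 11): e=[5,10,25] → X
    (3,5)@(7, 11): e=[-5,-10,55] → .
    (2,6)@(5, 13): e=[13,10,17] → X
    (3,6)@(7, 13): e=[3,-10,47] → .
    (2,7)@(5, 15): e=[21,10,9] → X
    (3,7)@(7, 15): e=[11,-10,39] → .
    (2,8)@(5, 17): e=[29,10,1] → X
    (3,8)@(7, 17): e=[19,-10,31] → .
    (2,9)@(5, 19): e=[37,10,-7] → .
  covered (5 px):
    . . . . . . . . . . . .
    . . . . . . . . . . . .
    . . . . . . . . . . . .
    . . . . . . . . . . . .
    . X . . . . . . . . . .
    . . X . . . . . . . . .
    . . X . . . . . . . . .
    . . X . . . . . . . . .
    . . X . . . . . . . . .
    . . . . . . . . . . . .
    . . . . . . . . . . . .
    . . . . . . . . . . . .

Result: [21,21,42]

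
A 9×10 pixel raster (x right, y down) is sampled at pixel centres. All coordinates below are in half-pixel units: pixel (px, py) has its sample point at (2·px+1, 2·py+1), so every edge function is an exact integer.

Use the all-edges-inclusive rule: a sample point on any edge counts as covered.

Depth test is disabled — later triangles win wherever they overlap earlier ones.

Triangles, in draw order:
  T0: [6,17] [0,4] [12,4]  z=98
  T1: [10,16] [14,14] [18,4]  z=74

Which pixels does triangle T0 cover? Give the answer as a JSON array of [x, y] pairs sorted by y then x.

T0:
  2·area = 156
  edge (6, 17)→(0, 4): d=(-6,-13) inclusive
  edge (0, 4)→(12, 4): d=(12,0) inclusive
  edge (12, 4)→(6, 17): d=(-6,13) inclusive
    (0,2)@(1, 5): e=[7,12,137] → X
    (1,2)@(3, 5): e=[33,12,111] → X
    (2,2)@(5, 5): e=[59,12,85] → X
    (3,2)@(7, 5): e=[85,12,59] → X
    (4,2)@(9, 5): e=[111,12,33] → X
    (5,2)@(11, 5): e=[137,12,7] → X
    (6,2)@(13, 5): e=[163,12,-19] → .
    (0,3)@(1, 7): e=[-5,36,125] → .
    (1,3)@(3, 7): e=[21,36,99] → X
    (5,3)@(11, 7): e=[125,36,-5] → .
    (1,4)@(3, 9): e=[9,60,87] → X
    (5,4)@(11, 9): e=[113,60,-17] → .
  covered (18 px):
    . . . . . . . . .
    . . . . . . . . .
    X X X X X X . . .
    . X X X X . . . .
    . X X X X . . . .
    . . X X . . . . .
    . . X X . . . . .
    . . . . . . . . .
    . . . . . . . . .
    . . . . . . . . .
T1:
  2·area = 32  (B↔C swapped to make it positive)
  edge (10, 16)→(18, 4): d=(8,-12) inclusive
  edge (18, 4)→(14, 14): d=(-4,10) inclusive
  edge (14, 14)→(10, 16): d=(-4,2) inclusive
    (7,4)@(15, 9): e=[4,10,18] → X
    (8,4)@(17, 9): e=[28,-10,14] → .
    (7,5)@(15, 11): e=[20,2,10] → X
    (8,5)@(17, 11): e=[44,-18,6] → .
    (6,6)@(13, 13): e=[12,14,6] → X
    (7,6)@(15, 13): e=[36,-6,2] → .
    (5,7)@(11, 15): e=[4,26,2] → X
    (6,7)@(13, 15): e=[28,6,-2] → .
    (5,8)@(11, 17): e=[20,18,-6] → .
  covered (4 px):
    . . . . . . . . .
    . . . . . . . . .
    . . . . . . . . .
    . . . . . . . . .
    . . . . . . . X .
    . . . . . . . X .
    . . . . . . X . .
    . . . . . X . . .
    . . . . . . . . .
    . . . . . . . . .

Final: [[0,2],[1,2],[2,2],[3,2],[4,2],[5,2],[1,3],[2,3],[3,3],[4,3],[1,4],[2,4],[3,4],[4,4],[2,5],[3,5],[2,6],[3,6]]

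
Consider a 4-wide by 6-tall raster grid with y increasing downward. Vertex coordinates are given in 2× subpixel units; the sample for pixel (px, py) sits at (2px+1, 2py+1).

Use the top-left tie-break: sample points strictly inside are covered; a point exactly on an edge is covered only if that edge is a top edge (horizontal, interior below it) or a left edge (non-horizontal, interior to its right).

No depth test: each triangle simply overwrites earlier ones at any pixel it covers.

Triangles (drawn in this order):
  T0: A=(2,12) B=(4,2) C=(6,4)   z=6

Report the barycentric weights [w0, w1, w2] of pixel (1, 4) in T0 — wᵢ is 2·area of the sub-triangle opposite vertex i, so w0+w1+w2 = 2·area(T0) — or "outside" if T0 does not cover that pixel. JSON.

T0:
  2·area = 24
  edge (2, 12)→(4, 2): d=(2,-10) top-left  bias=+0
  edge (4, 2)→(6, 4): d=(2,2) right/bottom  bias=-1
  edge (6, 4)→(2, 12): d=(-4,8) right/bottom  bias=-1
    (1,0)@(3, 1): e=[-12,0,36] → .  [on edge]
    (2,1)@(5, 3): e=[12,0,12] → .  [on edge]
    (2,2)@(5, 5): e=[16,4,4] → X
    (3,2)@(7, 5): e=[36,0,-12] → .  [on edge]
    (1,3)@(3, 7): e=[0,12,12] → X  [on edge]
    (2,3)@(5, 7): e=[20,8,-4] → .
    (1,4)@(3, 9): e=[4,16,4] → X
    (2,4)@(5, 9): e=[24,12,-12] → .
    (1,5)@(3, 11): e=[8,20,-4] → .
  covered (3 px):
    . . . .
    . . . .
    . . X .
    . X . .
    . X . .
    . . . .

Result: [16,4,4]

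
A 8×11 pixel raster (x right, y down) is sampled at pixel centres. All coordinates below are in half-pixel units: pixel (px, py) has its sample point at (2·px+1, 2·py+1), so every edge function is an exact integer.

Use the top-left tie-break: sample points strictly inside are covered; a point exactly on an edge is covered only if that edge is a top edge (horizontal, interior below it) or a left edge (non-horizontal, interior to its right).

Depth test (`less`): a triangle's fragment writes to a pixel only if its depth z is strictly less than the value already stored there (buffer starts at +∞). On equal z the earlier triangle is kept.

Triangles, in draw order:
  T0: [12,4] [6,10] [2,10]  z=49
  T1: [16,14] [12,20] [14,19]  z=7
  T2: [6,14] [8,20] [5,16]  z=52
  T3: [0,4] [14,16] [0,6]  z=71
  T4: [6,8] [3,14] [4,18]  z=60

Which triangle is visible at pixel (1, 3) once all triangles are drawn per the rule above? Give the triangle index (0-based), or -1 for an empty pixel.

T0:
  2·area = 24
  edge (12, 4)→(6, 10): d=(-6,6) right/bottom  bias=-1
  edge (6, 10)→(2, 10): d=(-4,0) right/bottom  bias=-1
  edge (2, 10)→(12, 4): d=(10,-6) top-left  bias=+0
    (7,0)@(15, 1): e=[0,36,-12] → ·  [on edge]
    (6,1)@(13, 3): e=[0,28,-4] → ·  [on edge]
    (5,2)@(11, 5): e=[0,20,4] → ·  [on edge]
    (3,3)@(7, 7): e=[12,12,0] → #  [on edge]
    (4,3)@(9, 7): e=[0,12,12] → ·  [on edge]
    (2,4)@(5, 9): e=[12,4,8] → #
    (3,4)@(7, 9): e=[0,4,20] → ·  [on edge]
    (2,5)@(5, 11): e=[0,-4,28] → ·  [on edge]
    (1,6)@(3, 13): e=[0,-12,36] → ·  [on edge]
    (0,7)@(1, 15): e=[0,-20,44] → ·  [on edge]
  covered (2 px):
    · · · · · · · ·
    · · · · · · · ·
    · · · · · · · ·
    · · · # · · · ·
    · · # · · · · ·
    · · · · · · · ·
    · · · · · · · ·
    · · · · · · · ·
    · · · · · · · ·
    · · · · · · · ·
    · · · · · · · ·
T1:
  2·area = 8  (B↔C swapped to make it positive)
  edge (16, 14)→(14, 19): d=(-2,5) right/bottom  bias=-1
  edge (14, 19)→(12, 20): d=(-2,1) right/bottom  bias=-1
  edge (12, 20)→(16, 14): d=(4,-6) top-left  bias=+0
    (6,9)@(13, 19): e=[5,1,2] → #
    (7,9)@(15, 19): e=[-5,-1,14] → ·
    (6,10)@(13, 21): e=[1,-3,10] → ·
  covered (1 px):
    · · · · · · · ·
    · · · · · · · ·
    · · · · · · · ·
    · · · · · · · ·
    · · · · · · · ·
    · · · · · · · ·
    · · · · · · · ·
    · · · · · · · ·
    · · · · · · · ·
    · · · · · · # ·
    · · · · · · · ·
T2:
  2·area = 10
  edge (6, 14)→(8, 20): d=(2,6) right/bottom  bias=-1
  edge (8, 20)→(5, 16): d=(-3,-4) top-left  bias=+0
  edge (5, 16)→(6, 14): d=(1,-2) top-left  bias=+0
    (1,2)@(3, 5): e=[0,25,-15] → ·  [on edge]
    (2,5)@(5, 11): e=[0,15,-5] → ·  [on edge]
    (3,8)@(7, 17): e=[0,5,5] → ·  [on edge]
  covered (0 px):
    · · · · · · · ·
    · · · · · · · ·
    · · · · · · · ·
    · · · · · · · ·
    · · · · · · · ·
    · · · · · · · ·
    · · · · · · · ·
    · · · · · · · ·
    · · · · · · · ·
    · · · · · · · ·
    · · · · · · · ·
T3:
  2·area = 28
  edge (0, 4)→(14, 16): d=(14,12) right/bottom  bias=-1
  edge (14, 16)→(0, 6): d=(-14,-10) top-left  bias=+0
  edge (0, 6)→(0, 4): d=(0,-2) top-left  bias=+0
    (0,2)@(1, 5): e=[2,24,2] → #
    (1,2)@(3, 5): e=[-22,44,6] → ·
    (0,3)@(1, 7): e=[30,-4,2] → ·
    (1,3)@(3, 7): e=[6,16,6] → #
    (2,3)@(5, 7): e=[-18,36,10] → ·
    (1,4)@(3, 9): e=[34,-12,6] → ·
    (2,4)@(5, 9): e=[10,8,10] → #
    (3,4)@(7, 9): e=[-14,28,14] → ·
    (2,5)@(5, 11): e=[38,-20,10] → ·
    (3,5)@(7, 11): e=[14,0,14] → #  [on edge]
    (4,5)@(9, 11): e=[-10,20,18] → ·
    (3,6)@(7, 13): e=[42,-28,14] → ·
  covered (4 px):
    · · · · · · · ·
    · · · · · · · ·
    # · · · · · · ·
    · # · · · · · ·
    · · # · · · · ·
    · · · # · · · ·
    · · · · · · · ·
    · · · · · · · ·
    · · · · · · · ·
    · · · · · · · ·
    · · · · · · · ·
T4:
  2·area = 18  (B↔C swapped to make it positive)
  edge (6, 8)→(4, 18): d=(-2,10) right/bottom  bias=-1
  edge (4, 18)→(3, 14): d=(-1,-4) top-left  bias=+0
  edge (3, 14)→(6, 8): d=(3,-6) top-left  bias=+0
    (3,1)@(7, 3): e=[0,27,-9] → ·  [on edge]
    (2,5)@(5, 11): e=[4,11,3] → #
    (3,5)@(7, 11): e=[-16,19,15] → ·
    (2,6)@(5, 13): e=[0,9,9] → ·  [on edge]
  covered (1 px):
    · · · · · · · ·
    · · · · · · · ·
    · · · · · · · ·
    · · · · · · · ·
    · · · · · · · ·
    · · # · · · · ·
    · · · · · · · ·
    · · · · · · · ·
    · · · · · · · ·
    · · · · · · · ·
    · · · · · · · ·

Z-buffer (winner per pixel, '.' = empty):
  . . . . . . . .
  . . . . . . . .
  3 . . . . . . .
  . 3 . 0 . . . .
  . . 0 . . . . .
  . . 4 3 . . . .
  . . . . . . . .
  . . . . . . . .
  . . . . . . . .
  . . . . . . 1 .
  . . . . . . . .

Final: 3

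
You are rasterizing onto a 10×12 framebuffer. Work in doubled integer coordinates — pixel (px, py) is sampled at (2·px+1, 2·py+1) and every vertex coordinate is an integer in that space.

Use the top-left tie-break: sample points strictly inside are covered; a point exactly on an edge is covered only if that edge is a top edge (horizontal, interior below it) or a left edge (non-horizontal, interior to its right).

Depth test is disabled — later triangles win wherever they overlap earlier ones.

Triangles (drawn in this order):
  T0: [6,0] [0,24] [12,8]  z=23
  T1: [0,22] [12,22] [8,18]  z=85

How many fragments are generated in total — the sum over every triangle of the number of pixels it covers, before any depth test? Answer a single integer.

T0:
  2·area = 192  (B↔C swapped to make it positive)
  edge (6, 0)→(12, 8): d=(6,8) right/bottom  bias=-1
  edge (12, 8)→(0, 24): d=(-12,16) right/bottom  bias=-1
  edge (0, 24)→(6, 0): d=(6,-24) top-left  bias=+0
    (3,1)@(7, 3): e=[10,140,42] → █
    (4,1)@(9, 3): e=[-6,108,90] → ·
    (2,2)@(5, 5): e=[38,148,6] → █
    (4,2)@(9, 5): e=[6,84,102] → █
    (5,2)@(11, 5): e=[-10,52,150] → ·
    (2,3)@(5, 7): e=[50,124,18] → █
    (5,3)@(11, 7): e=[2,28,162] → █
    (6,3)@(13, 7): e=[-14,-4,210] → ·
    (2,4)@(5, 9): e=[62,100,30] → █
    (6,4)@(13, 9): e=[-2,-28,222] → ·
    (2,5)@(5, 11): e=[74,76,42] → █
    (5,5)@(11, 11): e=[26,-20,186] → ·
  covered (24 px):
    · · · · · · · · · ·
    · · · █ · · · · · ·
    · · █ █ █ · · · · ·
    · · █ █ █ █ · · · ·
    · · █ █ █ █ · · · ·
    · · █ █ █ · · · · ·
    · █ █ █ · · · · · ·
    · █ █ · · · · · · ·
    · █ █ · · · · · · ·
    · █ · · · · · · · ·
    █ · · · · · · · · ·
    · · · · · · · · · ·
T1:
  2·area = 48  (B↔C swapped to make it positive)
  edge (0, 22)→(8, 18): d=(8,-4) top-left  bias=+0
  edge (8, 18)→(12, 22): d=(4,4) right/bottom  bias=-1
  edge (12, 22)→(0, 22): d=(-12,0) right/bottom  bias=-1
    (0,5)@(1, 11): e=[-84,0,132] → ·  [on edge]
    (1,6)@(3, 13): e=[-60,0,108] → ·  [on edge]
    (2,7)@(5, 15): e=[-36,0,84] → ·  [on edge]
    (3,8)@(7, 17): e=[-12,0,60] → ·  [on edge]
    (3,9)@(7, 19): e=[4,8,36] → █
    (4,9)@(9, 19): e=[12,0,36] → ·  [on edge]
    (1,10)@(3, 21): e=[4,32,12] → █
    (2,10)@(5, 21): e=[12,24,12] → █
    (4,10)@(9, 21): e=[28,8,12] → █
    (5,10)@(11, 21): e=[36,0,12] → ·  [on edge]
    (1,11)@(3, 23): e=[20,40,-12] → ·
    (2,11)@(5, 23): e=[28,32,-12] → ·
    (6,11)@(13, 23): e=[60,0,-12] → ·  [on edge]
  covered (5 px):
    · · · · · · · · · ·
    · · · · · · · · · ·
    · · · · · · · · · ·
    · · · · · · · · · ·
    · · · · · · · · · ·
    · · · · · · · · · ·
    · · · · · · · · · ·
    · · · · · · · · · ·
    · · · · · · · · · ·
    · · · █ · · · · · ·
    · █ █ █ █ · · · · ·
    · · · · · · · · · ·

Final: 29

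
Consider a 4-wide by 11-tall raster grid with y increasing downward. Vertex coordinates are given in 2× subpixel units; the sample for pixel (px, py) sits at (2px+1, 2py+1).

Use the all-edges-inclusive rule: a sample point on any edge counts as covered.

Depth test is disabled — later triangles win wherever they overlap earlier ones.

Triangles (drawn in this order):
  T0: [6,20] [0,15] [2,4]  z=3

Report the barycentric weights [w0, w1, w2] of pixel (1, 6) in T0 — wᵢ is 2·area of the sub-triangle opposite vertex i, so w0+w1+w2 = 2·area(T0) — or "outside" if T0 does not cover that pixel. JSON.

T0:
  2·area = 76
  edge (6, 20)→(0, 15): d=(-6,-5) inclusive
  edge (0, 15)→(2, 4): d=(2,-11) inclusive
  edge (2, 4)→(6, 20): d=(4,16) inclusive
    (1,4)@(3, 9): e=[51,21,4] → #
    (2,4)@(5, 9): e=[61,43,-28] → ·
    (0,5)@(1, 11): e=[29,3,44] → #
    (2,5)@(5, 11): e=[49,47,-20] → ·
    (0,6)@(1, 13): e=[17,7,52] → #
    (2,6)@(5, 13): e=[37,51,-12] → ·
    (0,7)@(1, 15): e=[5,11,60] → #
    (2,7)@(5, 15): e=[25,55,-4] → ·
    (0,8)@(1, 17): e=[-7,15,68] → ·
    (1,8)@(3, 17): e=[3,37,36] → #
    (2,8)@(5, 17): e=[13,59,4] → #
    (3,8)@(7, 17): e=[23,81,-28] → ·
  covered (10 px):
    · · · ·
    · · · ·
    · · · ·
    · · · ·
    · # · ·
    # # · ·
    # # · ·
    # # · ·
    · # # ·
    · · # ·
    · · · ·

Answer: [29,20,27]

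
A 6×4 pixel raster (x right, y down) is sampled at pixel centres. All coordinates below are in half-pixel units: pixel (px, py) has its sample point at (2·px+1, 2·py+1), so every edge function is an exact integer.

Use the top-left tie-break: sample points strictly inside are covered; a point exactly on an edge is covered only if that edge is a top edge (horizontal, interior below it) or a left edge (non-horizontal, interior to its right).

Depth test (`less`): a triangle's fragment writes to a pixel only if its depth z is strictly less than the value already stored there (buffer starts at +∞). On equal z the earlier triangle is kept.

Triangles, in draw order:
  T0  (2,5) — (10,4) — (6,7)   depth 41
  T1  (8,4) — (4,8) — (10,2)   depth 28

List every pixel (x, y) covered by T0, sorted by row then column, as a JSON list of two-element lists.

T0:
  2·area = 20
  edge (2, 5)→(10, 4): d=(8,-1) top-left  bias=+0
  edge (10, 4)→(6, 7): d=(-4,3) right/bottom  bias=-1
  edge (6, 7)→(2, 5): d=(-4,-2) top-left  bias=+0
    (1,2)@(3, 5): e=[1,17,2] → #
    (2,2)@(5, 5): e=[3,11,6] → #
    (3,2)@(7, 5): e=[5,5,10] → #
    (4,2)@(9, 5): e=[7,-1,14] → ·
    (1,3)@(3, 7): e=[17,9,-6] → ·
    (2,3)@(5, 7): e=[19,3,-2] → ·
    (3,3)@(7, 7): e=[21,-3,2] → ·
  covered (3 px):
    · · · · · ·
    · · · · · ·
    · # # # · ·
    · · · · · ·
T1:
  degenerate (2·area = 0) — covers nothing

Result: [[1,2],[2,2],[3,2]]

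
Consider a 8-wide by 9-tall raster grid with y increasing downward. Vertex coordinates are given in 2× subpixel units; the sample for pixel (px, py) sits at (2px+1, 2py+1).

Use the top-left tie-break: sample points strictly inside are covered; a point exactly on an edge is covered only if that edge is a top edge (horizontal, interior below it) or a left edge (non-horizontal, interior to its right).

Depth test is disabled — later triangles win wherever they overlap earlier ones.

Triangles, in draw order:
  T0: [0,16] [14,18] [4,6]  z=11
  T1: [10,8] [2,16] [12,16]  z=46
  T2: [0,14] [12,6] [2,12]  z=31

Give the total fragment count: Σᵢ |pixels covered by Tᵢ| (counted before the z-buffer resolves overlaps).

T0:
  2·area = 148  (B↔C swapped to make it positive)
  edge (0, 16)→(4, 6): d=(4,-10) top-left  bias=+0
  edge (4, 6)→(14, 18): d=(10,12) right/bottom  bias=-1
  edge (14, 18)→(0, 16): d=(-14,-2) top-left  bias=+0
    (1,4)@(3, 9): e=[2,42,104] → █
    (2,4)@(5, 9): e=[22,18,108] → █
    (3,4)@(7, 9): e=[42,-6,112] → ·
    (1,5)@(3, 11): e=[10,62,76] → █
    (3,5)@(7, 11): e=[50,14,84] → █
    (4,5)@(9, 11): e=[70,-10,88] → ·
    (1,6)@(3, 13): e=[18,82,48] → █
    (4,6)@(9, 13): e=[78,10,60] → █
    (5,6)@(11, 13): e=[98,-14,64] → ·
    (0,7)@(1, 15): e=[6,126,16] → █
    (5,7)@(11, 15): e=[106,6,36] → █
    (6,7)@(13, 15): e=[126,-18,40] → ·
    (3,8)@(7, 17): e=[74,74,0] → █  [on edge]
  covered (19 px):
    · · · · · · · ·
    · · · · · · · ·
    · · · · · · · ·
    · · · · · · · ·
    · █ █ · · · · ·
    · █ █ █ · · · ·
    · █ █ █ █ · · ·
    █ █ █ █ █ █ · ·
    · · · █ █ █ █ ·
T1:
  2·area = 80  (B↔C swapped to make it positive)
  edge (10, 8)→(12, 16): d=(2,8) right/bottom  bias=-1
  edge (12, 16)→(2, 16): d=(-10,0) right/bottom  bias=-1
  edge (2, 16)→(10, 8): d=(8,-8) top-left  bias=+0
    (7,1)@(15, 3): e=[-50,130,0] → ·  [on edge]
    (6,2)@(13, 5): e=[-30,110,0] → ·  [on edge]
    (5,3)@(11, 7): e=[-10,90,0] → ·  [on edge]
    (4,4)@(9, 9): e=[10,70,0] → █  [on edge]
    (5,4)@(11, 9): e=[-6,70,16] → ·
    (3,5)@(7, 11): e=[30,50,0] → █  [on edge]
    (5,5)@(11, 11): e=[-2,50,32] → ·
    (2,6)@(5, 13): e=[50,30,0] → █  [on edge]
    (5,6)@(11, 13): e=[2,30,48] → █
    (6,6)@(13, 13): e=[-14,30,64] → ·
    (1,7)@(3, 15): e=[70,10,0] → █  [on edge]
    (6,7)@(13, 15): e=[-10,10,80] → ·
    (0,8)@(1, 17): e=[90,-10,0] → ·  [on edge]
  covered (12 px):
    · · · · · · · ·
    · · · · · · · ·
    · · · · · · · ·
    · · · · · · · ·
    · · · · █ · · ·
    · · · █ █ · · ·
    · · █ █ █ █ · ·
    · █ █ █ █ █ · ·
    · · · · · · · ·
T2:
  2·area = 8  (B↔C swapped to make it positive)
  edge (0, 14)→(2, 12): d=(2,-2) top-left  bias=+0
  edge (2, 12)→(12, 6): d=(10,-6) top-left  bias=+0
  edge (12, 6)→(0, 14): d=(-12,8) right/bottom  bias=-1
    (6,0)@(13, 1): e=[0,-44,52] → ·  [on edge]
    (5,1)@(11, 3): e=[0,-36,44] → ·  [on edge]
    (4,2)@(9, 5): e=[0,-28,36] → ·  [on edge]
    (3,3)@(7, 7): e=[0,-20,28] → ·  [on edge]
    (2,4)@(5, 9): e=[0,-12,20] → ·  [on edge]
    (3,4)@(7, 9): e=[4,0,4] → █  [on edge]
    (4,4)@(9, 9): e=[8,12,-12] → ·
    (1,5)@(3, 11): e=[0,-4,12] → ·  [on edge]
    (3,5)@(7, 11): e=[8,20,-20] → ·
    (0,6)@(1, 13): e=[0,4,4] → █  [on edge]
    (1,6)@(3, 13): e=[4,16,-12] → ·
    (0,7)@(1, 15): e=[4,24,-20] → ·
  covered (2 px):
    · · · · · · · ·
    · · · · · · · ·
    · · · · · · · ·
    · · · · · · · ·
    · · · █ · · · ·
    · · · · · · · ·
    █ · · · · · · ·
    · · · · · · · ·
    · · · · · · · ·

Final: 33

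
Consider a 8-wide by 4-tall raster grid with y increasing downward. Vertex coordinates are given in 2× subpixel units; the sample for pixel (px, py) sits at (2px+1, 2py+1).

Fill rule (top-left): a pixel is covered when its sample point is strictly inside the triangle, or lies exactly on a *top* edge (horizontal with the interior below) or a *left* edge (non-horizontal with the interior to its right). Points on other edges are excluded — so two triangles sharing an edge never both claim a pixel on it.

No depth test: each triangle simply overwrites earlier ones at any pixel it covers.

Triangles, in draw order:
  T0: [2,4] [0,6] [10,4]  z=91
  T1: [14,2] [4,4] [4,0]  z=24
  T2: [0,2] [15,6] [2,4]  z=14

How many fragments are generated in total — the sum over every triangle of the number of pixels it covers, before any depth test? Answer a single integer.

T0:
  2·area = 16  (B↔C swapped to make it positive)
  edge (2, 4)→(10, 4): d=(8,0) top-left  bias=+0
  edge (10, 4)→(0, 6): d=(-10,2) right/bottom  bias=-1
  edge (0, 6)→(2, 4): d=(2,-2) top-left  bias=+0
    (2,0)@(5, 1): e=[-24,40,0] → ·  [on edge]
    (1,1)@(3, 3): e=[-8,24,0] → ·  [on edge]
    (7,1)@(15, 3): e=[-8,0,24] → ·  [on edge]
    (0,2)@(1, 5): e=[8,8,0] → #  [on edge]
    (1,2)@(3, 5): e=[8,4,4] → #
    (2,2)@(5, 5): e=[8,0,8] → ·  [on edge]
    (0,3)@(1, 7): e=[24,-12,4] → ·
    (1,3)@(3, 7): e=[24,-16,8] → ·
  covered (2 px):
    · · · · · · · ·
    · · · · · · · ·
    # # · · · · · ·
    · · · · · · · ·
T1:
  2·area = 40
  edge (14, 2)→(4, 4): d=(-10,2) right/bottom  bias=-1
  edge (4, 4)→(4, 0): d=(0,-4) top-left  bias=+0
  edge (4, 0)→(14, 2): d=(10,2) right/bottom  bias=-1
    (2,0)@(5, 1): e=[28,4,8] → #
    (3,0)@(7, 1): e=[24,12,4] → #
    (4,0)@(9, 1): e=[20,20,0] → ·  [on edge]
    (2,1)@(5, 3): e=[8,4,28] → #
    (4,1)@(9, 3): e=[0,20,20] → ·  [on edge]
    (2,2)@(5, 5): e=[-12,4,48] → ·
    (3,2)@(7, 5): e=[-16,12,44] → ·
  covered (4 px):
    · · # # · · · ·
    · · # # · · · ·
    · · · · · · · ·
    · · · · · · · ·
T2:
  2·area = 22
  edge (0, 2)→(15, 6): d=(15,4) right/bottom  bias=-1
  edge (15, 6)→(2, 4): d=(-13,-2) top-left  bias=+0
  edge (2, 4)→(0, 2): d=(-2,-2) top-left  bias=+0
    (0,1)@(1, 3): e=[11,11,0] → #  [on edge]
    (1,1)@(3, 3): e=[3,15,4] → #
    (2,1)@(5, 3): e=[-5,19,8] → ·
    (0,2)@(1, 5): e=[41,-15,-4] → ·
    (1,2)@(3, 5): e=[33,-11,0] → ·  [on edge]
    (4,2)@(9, 5): e=[9,1,12] → #
    (5,2)@(11, 5): e=[1,5,16] → #
    (6,2)@(13, 5): e=[-7,9,20] → ·
    (2,3)@(5, 7): e=[55,-33,0] → ·  [on edge]
    (4,3)@(9, 7): e=[39,-25,8] → ·
    (5,3)@(11, 7): e=[31,-21,12] → ·
  covered (4 px):
    · · · · · · · ·
    # # · · · · · ·
    · · · · # # · ·
    · · · · · · · ·

Answer: 10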